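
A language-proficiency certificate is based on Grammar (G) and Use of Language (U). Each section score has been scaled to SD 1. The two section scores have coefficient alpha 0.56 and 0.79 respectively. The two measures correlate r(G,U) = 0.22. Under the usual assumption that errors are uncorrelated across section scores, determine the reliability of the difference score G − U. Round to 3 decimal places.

Var(G−U) = 1 + 1 − 2·0.22 = 2 − 0.44 = 1.56.
Because errors are independent across components, Cov(Tᵢ,Tⱼ) = Cov(Xᵢ,Xⱼ); the off-diagonal part of the true-score variance is the same as above.
True-score variance = [0.56 + 0.79] − 0.44 = 1.35 − 0.44 = 0.91.
Reliability = 0.91 / 1.56 = 0.583.

0.583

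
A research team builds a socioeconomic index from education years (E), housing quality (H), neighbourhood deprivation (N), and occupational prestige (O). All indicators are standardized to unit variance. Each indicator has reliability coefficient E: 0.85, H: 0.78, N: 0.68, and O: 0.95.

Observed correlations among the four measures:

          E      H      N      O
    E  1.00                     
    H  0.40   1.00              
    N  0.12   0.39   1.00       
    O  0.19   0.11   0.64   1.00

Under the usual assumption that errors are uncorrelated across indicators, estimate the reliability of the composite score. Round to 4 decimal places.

Var(E+H+N+O) = 4 + 2·[0.40 + 0.12 + 0.19 + 0.39 + 0.11 + 0.64] = 4 + 3.7 = 7.7.
With uncorrelated errors the cross-covariances are all true-score covariance, so they carry over unchanged; only the diagonal terms shrink to ρᵢσᵢ².
True-score variance = [0.85 + 0.78 + 0.68 + 0.95] + 3.7 = 3.26 + 3.7 = 6.96.
Reliability = 6.96 / 7.7 = 0.9039.

0.9039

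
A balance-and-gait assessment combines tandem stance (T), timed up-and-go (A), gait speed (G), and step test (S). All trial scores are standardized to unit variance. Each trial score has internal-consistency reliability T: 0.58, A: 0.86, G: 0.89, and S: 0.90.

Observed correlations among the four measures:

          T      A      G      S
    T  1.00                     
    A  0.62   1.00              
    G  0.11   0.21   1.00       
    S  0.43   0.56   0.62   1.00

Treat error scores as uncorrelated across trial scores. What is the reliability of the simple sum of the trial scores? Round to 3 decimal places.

0.915

Var(T+A+G+S) = 4 + 2·[0.62 + 0.11 + 0.43 + 0.21 + 0.56 + 0.62] = 4 + 5.1 = 9.1.
Because errors are independent across components, Cov(Tᵢ,Tⱼ) = Cov(Xᵢ,Xⱼ); the off-diagonal part of the true-score variance is the same as above.
True-score variance = [0.58 + 0.86 + 0.89 + 0.90] + 5.1 = 3.23 + 5.1 = 8.33.
Reliability = 8.33 / 9.1 = 0.915.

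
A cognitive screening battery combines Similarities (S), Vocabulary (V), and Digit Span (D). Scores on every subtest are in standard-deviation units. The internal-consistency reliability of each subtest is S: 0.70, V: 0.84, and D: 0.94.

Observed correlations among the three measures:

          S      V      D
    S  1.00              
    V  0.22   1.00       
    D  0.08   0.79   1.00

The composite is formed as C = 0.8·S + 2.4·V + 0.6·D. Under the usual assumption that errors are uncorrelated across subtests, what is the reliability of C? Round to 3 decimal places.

0.886

Var(C) = 0.8² + 2.4² + 0.6² + 2·[1.92·0.22 + 0.48·0.08 + 1.44·0.79] = 6.76 + 3.1968 = 9.9568.
Because errors are independent across components, Cov(Tᵢ,Tⱼ) = Cov(Xᵢ,Xⱼ); the off-diagonal part of the true-score variance is the same as above.
True-score variance = [0.8²·0.70 + 2.4²·0.84 + 0.6²·0.94] + 3.1968 = 5.6248 + 3.1968 = 8.8216.
Reliability = 8.8216 / 9.9568 = 0.886.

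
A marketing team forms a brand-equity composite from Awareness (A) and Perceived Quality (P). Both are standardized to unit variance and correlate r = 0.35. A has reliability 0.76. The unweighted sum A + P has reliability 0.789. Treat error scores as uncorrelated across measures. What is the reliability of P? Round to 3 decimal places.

0.670

Var(A+P) = 2 + 2·0.35 = 2.700.
True-score variance = ρ_A + ρ_P + 2·0.35, so 0.789 = (0.76 + ρ_P + 0.70) / 2.700.
ρ_P = 0.789·2.700 − 0.76 − 0.70 = 0.670.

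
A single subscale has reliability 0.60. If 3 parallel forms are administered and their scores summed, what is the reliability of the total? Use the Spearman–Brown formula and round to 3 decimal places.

ρ_k = kρ / (1 + (k−1)ρ) = 3·0.60 / (1 + 2·0.60) = 1.800 / 2.200 = 0.818.

0.818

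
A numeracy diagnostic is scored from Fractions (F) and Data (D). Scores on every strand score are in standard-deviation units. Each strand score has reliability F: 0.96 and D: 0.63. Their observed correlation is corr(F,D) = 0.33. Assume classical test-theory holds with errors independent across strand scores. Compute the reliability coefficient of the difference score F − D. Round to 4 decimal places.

Var(F−D) = 1 + 1 − 2·0.33 = 2 − 0.66 = 1.34.
Under uncorrelated errors the observed covariances equal the true-score covariances, so only the own-variance terms attenuate.
True-score variance = [0.96 + 0.63] − 0.66 = 1.59 − 0.66 = 0.93.
Reliability = 0.93 / 1.34 = 0.6940.

0.6940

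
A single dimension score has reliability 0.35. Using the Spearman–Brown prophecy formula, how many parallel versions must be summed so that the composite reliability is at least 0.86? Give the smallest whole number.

k ≥ ρ*(1−ρ₁)/(ρ₁(1−ρ*)) = 0.86·0.65 / (0.35·0.14) = 11.408.
Smallest integer k = 12.

12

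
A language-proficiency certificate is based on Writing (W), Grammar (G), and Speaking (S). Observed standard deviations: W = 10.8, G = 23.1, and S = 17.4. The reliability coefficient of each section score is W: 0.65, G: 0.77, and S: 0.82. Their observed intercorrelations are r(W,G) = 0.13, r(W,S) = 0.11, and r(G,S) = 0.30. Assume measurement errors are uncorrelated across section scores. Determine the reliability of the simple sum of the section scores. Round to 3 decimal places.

0.832

Var(W+G+S) = 10.8² + 23.1² + 17.4² + 2·[10.8·23.1·0.13 + 10.8·17.4·0.11 + 23.1·17.4·0.30] = 953.01 + 347.371 = 1300.38.
With uncorrelated errors the cross-covariances are all true-score covariance, so they carry over unchanged; only the diagonal terms shrink to ρᵢσᵢ².
True-score variance = [10.8²·0.65 + 23.1²·0.77 + 17.4²·0.82] + 347.371 = 734.959 + 347.371 = 1082.33.
Reliability = 1082.33 / 1300.38 = 0.832.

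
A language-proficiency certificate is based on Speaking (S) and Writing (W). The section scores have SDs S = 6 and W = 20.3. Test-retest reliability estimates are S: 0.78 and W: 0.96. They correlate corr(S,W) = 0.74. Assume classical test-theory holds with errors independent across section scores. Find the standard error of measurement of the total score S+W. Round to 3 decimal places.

4.940

Var(total) = 448.09 + 180.264 = 628.354.
True-score variance = 423.686 + 180.264 = 603.95, so reliability = 0.9612.
Error variance = 628.354 − 603.95 = 24.4036; SEM = √24.4036 = 4.940.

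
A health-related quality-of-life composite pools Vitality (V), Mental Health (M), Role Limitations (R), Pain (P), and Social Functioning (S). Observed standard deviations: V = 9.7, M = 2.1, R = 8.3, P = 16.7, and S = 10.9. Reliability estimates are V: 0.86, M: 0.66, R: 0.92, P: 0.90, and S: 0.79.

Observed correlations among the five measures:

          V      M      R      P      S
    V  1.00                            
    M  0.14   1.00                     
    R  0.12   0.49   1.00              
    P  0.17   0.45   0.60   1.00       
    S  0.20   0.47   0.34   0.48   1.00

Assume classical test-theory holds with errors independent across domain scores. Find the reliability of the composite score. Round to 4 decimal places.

Var(V+M+R+P+S) = 9.7² + 2.1² + 8.3² + 16.7² + 10.9² + 2·[9.7·2.1·0.14 + 9.7·8.3·0.12 + 9.7·16.7·0.17 + 9.7·10.9·0.20 + 2.1·8.3·0.49 + 2.1·16.7·0.45 + 2.1·10.9·0.47 + 8.3·16.7·0.60 + 8.3·10.9·0.34 + 16.7·10.9·0.48] = 565.09 + 595.156 = 1160.25.
Under uncorrelated errors the observed covariances equal the true-score covariances, so only the own-variance terms attenuate.
True-score variance = [9.7²·0.86 + 2.1²·0.66 + 8.3²·0.92 + 16.7²·0.90 + 10.9²·0.79] + 595.156 = 492.068 + 595.156 = 1087.22.
Reliability = 1087.22 / 1160.25 = 0.9371.

0.9371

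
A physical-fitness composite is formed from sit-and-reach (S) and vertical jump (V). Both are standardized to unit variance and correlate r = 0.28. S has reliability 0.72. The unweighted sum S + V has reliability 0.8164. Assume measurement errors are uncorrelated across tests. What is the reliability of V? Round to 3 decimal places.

Var(S+V) = 2 + 2·0.28 = 2.560.
True-score variance = ρ_S + ρ_V + 2·0.28, so 0.8164 = (0.72 + ρ_V + 0.56) / 2.560.
ρ_V = 0.8164·2.560 − 0.72 − 0.56 = 0.810.

0.810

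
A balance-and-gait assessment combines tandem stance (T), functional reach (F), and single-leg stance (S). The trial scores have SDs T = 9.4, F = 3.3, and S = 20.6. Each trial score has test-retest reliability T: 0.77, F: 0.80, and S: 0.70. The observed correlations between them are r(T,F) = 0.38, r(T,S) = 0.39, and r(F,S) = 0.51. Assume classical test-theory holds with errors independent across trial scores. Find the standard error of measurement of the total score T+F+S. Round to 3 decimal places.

12.240

Var(total) = 523.61 + 243.954 = 767.564.
True-score variance = 373.801 + 243.954 = 617.755, so reliability = 0.8048.
Error variance = 767.564 − 617.755 = 149.809; SEM = √149.809 = 12.240.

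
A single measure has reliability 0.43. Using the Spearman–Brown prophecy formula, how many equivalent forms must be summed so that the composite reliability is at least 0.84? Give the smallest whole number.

k ≥ ρ*(1−ρ₁)/(ρ₁(1−ρ*)) = 0.84·0.57 / (0.43·0.16) = 6.959.
Smallest integer k = 7.

7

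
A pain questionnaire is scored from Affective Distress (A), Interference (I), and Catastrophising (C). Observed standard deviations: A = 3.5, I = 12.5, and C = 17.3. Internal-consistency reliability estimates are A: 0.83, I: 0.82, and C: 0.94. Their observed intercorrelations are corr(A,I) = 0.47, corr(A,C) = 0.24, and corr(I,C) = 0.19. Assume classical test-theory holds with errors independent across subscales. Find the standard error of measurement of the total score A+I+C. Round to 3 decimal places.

6.940

Var(total) = 467.79 + 152.364 = 620.154.
True-score variance = 419.625 + 152.364 = 571.989, so reliability = 0.9223.
Error variance = 620.154 − 571.989 = 48.1649; SEM = √48.1649 = 6.940.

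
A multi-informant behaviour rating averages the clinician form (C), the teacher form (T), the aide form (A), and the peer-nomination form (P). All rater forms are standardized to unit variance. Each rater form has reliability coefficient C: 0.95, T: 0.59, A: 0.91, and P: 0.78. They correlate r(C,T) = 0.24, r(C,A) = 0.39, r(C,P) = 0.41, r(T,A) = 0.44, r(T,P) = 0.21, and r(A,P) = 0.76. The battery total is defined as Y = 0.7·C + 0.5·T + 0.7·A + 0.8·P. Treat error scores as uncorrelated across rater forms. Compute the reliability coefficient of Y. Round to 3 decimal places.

0.926

Var(Y) = 0.7² + 0.5² + 0.7² + 0.8² + 2·[0.35·0.24 + 0.49·0.39 + 0.56·0.41 + 0.35·0.44 + 0.4·0.21 + 0.56·0.76] = 1.87 + 2.3366 = 4.2066.
Under uncorrelated errors the observed covariances equal the true-score covariances, so only the own-variance terms attenuate.
True-score variance = [0.7²·0.95 + 0.5²·0.59 + 0.7²·0.91 + 0.8²·0.78] + 2.3366 = 1.5581 + 2.3366 = 3.8947.
Reliability = 3.8947 / 4.2066 = 0.926.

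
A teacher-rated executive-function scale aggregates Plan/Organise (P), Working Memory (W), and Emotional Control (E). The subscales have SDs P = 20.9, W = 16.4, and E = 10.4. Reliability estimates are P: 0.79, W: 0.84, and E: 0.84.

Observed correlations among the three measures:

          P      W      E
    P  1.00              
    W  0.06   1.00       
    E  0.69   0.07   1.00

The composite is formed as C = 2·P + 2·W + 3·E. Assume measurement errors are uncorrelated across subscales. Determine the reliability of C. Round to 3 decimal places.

Var(C) = 2²·20.9² + 2²·16.4² + 3²·10.4² + 2·[4·20.9·16.4·0.06 + 6·20.9·10.4·0.69 + 6·16.4·10.4·0.07] = 3796.52 + 2107.54 = 5904.06.
Because errors are independent across components, Cov(Tᵢ,Tⱼ) = Cov(Xᵢ,Xⱼ); the off-diagonal part of the true-score variance is the same as above.
True-score variance = [2²·20.9²·0.79 + 2²·16.4²·0.84 + 3²·10.4²·0.84] + 2107.54 = 3101.71 + 2107.54 = 5209.25.
Reliability = 5209.25 / 5904.06 = 0.882.

0.882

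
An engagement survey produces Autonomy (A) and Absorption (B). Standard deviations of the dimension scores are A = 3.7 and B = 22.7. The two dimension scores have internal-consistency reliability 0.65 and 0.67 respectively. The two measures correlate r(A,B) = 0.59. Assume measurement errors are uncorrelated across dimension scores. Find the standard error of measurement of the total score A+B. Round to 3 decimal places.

Var(total) = 528.98 + 99.1082 = 628.088.
True-score variance = 354.143 + 99.1082 = 453.251, so reliability = 0.7216.
Error variance = 628.088 − 453.251 = 174.837; SEM = √174.837 = 13.223.

13.223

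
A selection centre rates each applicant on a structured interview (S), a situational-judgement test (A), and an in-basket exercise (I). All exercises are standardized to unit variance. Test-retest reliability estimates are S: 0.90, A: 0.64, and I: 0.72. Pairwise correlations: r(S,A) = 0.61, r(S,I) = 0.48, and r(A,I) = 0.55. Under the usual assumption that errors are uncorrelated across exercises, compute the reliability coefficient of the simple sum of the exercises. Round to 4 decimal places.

0.8822

Var(S+A+I) = 3 + 2·[0.61 + 0.48 + 0.55] = 3 + 3.28 = 6.28.
Because errors are independent across components, Cov(Tᵢ,Tⱼ) = Cov(Xᵢ,Xⱼ); the off-diagonal part of the true-score variance is the same as above.
True-score variance = [0.90 + 0.64 + 0.72] + 3.28 = 2.26 + 3.28 = 5.54.
Reliability = 5.54 / 6.28 = 0.8822.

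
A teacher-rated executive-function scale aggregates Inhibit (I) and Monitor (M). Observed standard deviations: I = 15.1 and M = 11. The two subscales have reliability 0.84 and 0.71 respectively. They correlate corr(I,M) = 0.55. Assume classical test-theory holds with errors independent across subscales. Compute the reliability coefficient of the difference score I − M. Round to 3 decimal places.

0.570

Var(I−M) = 15.1² + 11² − 2·15.1·11·0.55 = 349.01 − 182.71 = 166.3.
Under uncorrelated errors the observed covariances equal the true-score covariances, so only the own-variance terms attenuate.
True-score variance = [15.1²·0.84 + 11²·0.71] − 182.71 = 277.438 − 182.71 = 94.7284.
Reliability = 94.7284 / 166.3 = 0.570.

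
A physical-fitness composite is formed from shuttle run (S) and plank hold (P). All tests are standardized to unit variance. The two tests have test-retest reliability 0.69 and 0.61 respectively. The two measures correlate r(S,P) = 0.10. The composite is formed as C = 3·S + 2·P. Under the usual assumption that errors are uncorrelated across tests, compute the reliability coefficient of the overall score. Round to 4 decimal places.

0.6937

Var(C) = 3² + 2² + 2·[6·0.10] = 13 + 1.2 = 14.2.
With uncorrelated errors the cross-covariances are all true-score covariance, so they carry over unchanged; only the diagonal terms shrink to ρᵢσᵢ².
True-score variance = [3²·0.69 + 2²·0.61] + 1.2 = 8.65 + 1.2 = 9.85.
Reliability = 9.85 / 14.2 = 0.6937.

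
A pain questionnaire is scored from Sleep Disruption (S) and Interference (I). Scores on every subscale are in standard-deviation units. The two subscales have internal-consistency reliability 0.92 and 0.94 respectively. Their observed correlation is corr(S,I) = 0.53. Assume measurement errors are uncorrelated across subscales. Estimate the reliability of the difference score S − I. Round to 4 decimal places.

Var(S−I) = 1 + 1 − 2·0.53 = 2 − 1.06 = 0.94.
Because errors are independent across components, Cov(Tᵢ,Tⱼ) = Cov(Xᵢ,Xⱼ); the off-diagonal part of the true-score variance is the same as above.
True-score variance = [0.92 + 0.94] − 1.06 = 1.86 − 1.06 = 0.8.
Reliability = 0.8 / 0.94 = 0.8511.

0.8511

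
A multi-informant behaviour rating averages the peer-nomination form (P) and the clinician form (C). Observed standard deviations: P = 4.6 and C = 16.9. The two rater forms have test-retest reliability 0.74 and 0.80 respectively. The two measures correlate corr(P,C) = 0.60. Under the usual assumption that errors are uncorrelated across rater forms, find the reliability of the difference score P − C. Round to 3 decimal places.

Var(P−C) = 4.6² + 16.9² − 2·4.6·16.9·0.60 = 306.77 − 93.288 = 213.482.
With uncorrelated errors the cross-covariances are all true-score covariance, so they carry over unchanged; only the diagonal terms shrink to ρᵢσᵢ².
True-score variance = [4.6²·0.74 + 16.9²·0.80] − 93.288 = 244.146 − 93.288 = 150.858.
Reliability = 150.858 / 213.482 = 0.707.

0.707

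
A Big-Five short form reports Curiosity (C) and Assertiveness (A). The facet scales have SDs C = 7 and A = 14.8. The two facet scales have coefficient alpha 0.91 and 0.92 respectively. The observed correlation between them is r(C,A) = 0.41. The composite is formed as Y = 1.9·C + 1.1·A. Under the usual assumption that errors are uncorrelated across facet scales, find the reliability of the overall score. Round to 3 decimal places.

0.940

Var(Y) = 1.9²·7² + 1.1²·14.8² + 2·[2.09·7·14.8·0.41] = 441.928 + 177.55 = 619.478.
Under uncorrelated errors the observed covariances equal the true-score covariances, so only the own-variance terms attenuate.
True-score variance = [1.9²·7²·0.91 + 1.1²·14.8²·0.92] + 177.55 = 404.805 + 177.55 = 582.355.
Reliability = 582.355 / 619.478 = 0.940.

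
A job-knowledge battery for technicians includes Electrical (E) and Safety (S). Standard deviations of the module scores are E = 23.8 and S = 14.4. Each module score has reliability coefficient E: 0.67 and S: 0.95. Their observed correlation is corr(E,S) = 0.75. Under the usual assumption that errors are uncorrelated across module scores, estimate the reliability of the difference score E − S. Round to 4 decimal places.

Var(E−S) = 23.8² + 14.4² − 2·23.8·14.4·0.75 = 773.8 − 514.08 = 259.72.
With uncorrelated errors the cross-covariances are all true-score covariance, so they carry over unchanged; only the diagonal terms shrink to ρᵢσᵢ².
True-score variance = [23.8²·0.67 + 14.4²·0.95] − 514.08 = 576.507 − 514.08 = 62.4268.
Reliability = 62.4268 / 259.72 = 0.2404.

0.2404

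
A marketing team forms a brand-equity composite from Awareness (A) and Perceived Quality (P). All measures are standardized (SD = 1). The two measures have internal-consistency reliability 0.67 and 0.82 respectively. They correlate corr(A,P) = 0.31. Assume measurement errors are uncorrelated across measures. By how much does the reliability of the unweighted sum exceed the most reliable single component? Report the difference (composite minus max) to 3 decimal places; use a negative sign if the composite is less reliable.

Var(sum) = 2 + 0.62 = 2.62; true-score variance = 1.49 + 0.62 = 2.11; composite reliability = 0.8053.
Max component reliability = 0.8200.
Difference = 0.8053 − 0.8200 = -0.015.

-0.015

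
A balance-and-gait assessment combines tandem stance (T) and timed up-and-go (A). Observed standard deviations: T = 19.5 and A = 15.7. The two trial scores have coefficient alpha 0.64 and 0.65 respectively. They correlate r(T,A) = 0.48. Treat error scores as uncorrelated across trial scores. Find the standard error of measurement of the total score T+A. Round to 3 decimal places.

Var(total) = 626.74 + 293.904 = 920.644.
True-score variance = 403.579 + 293.904 = 697.482, so reliability = 0.7576.
Error variance = 920.644 − 697.482 = 223.162; SEM = √223.162 = 14.939.

14.939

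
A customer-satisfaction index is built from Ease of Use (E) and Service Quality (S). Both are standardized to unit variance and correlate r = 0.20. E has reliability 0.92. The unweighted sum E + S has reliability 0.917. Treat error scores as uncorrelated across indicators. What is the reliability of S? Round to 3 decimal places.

Var(E+S) = 2 + 2·0.20 = 2.400.
True-score variance = ρ_E + ρ_S + 2·0.20, so 0.917 = (0.92 + ρ_S + 0.40) / 2.400.
ρ_S = 0.917·2.400 − 0.92 − 0.40 = 0.881.

0.881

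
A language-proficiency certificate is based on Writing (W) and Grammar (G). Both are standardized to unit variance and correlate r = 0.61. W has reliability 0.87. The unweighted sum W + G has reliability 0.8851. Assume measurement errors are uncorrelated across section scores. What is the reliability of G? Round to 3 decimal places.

0.760

Var(W+G) = 2 + 2·0.61 = 3.220.
True-score variance = ρ_W + ρ_G + 2·0.61, so 0.8851 = (0.87 + ρ_G + 1.22) / 3.220.
ρ_G = 0.8851·3.220 − 0.87 − 1.22 = 0.760.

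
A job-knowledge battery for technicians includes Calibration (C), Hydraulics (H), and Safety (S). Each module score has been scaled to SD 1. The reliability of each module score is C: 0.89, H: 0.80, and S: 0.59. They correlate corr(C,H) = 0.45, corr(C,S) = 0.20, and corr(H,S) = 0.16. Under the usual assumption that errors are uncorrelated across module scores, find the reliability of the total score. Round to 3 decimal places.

0.844

Var(C+H+S) = 3 + 2·[0.45 + 0.20 + 0.16] = 3 + 1.62 = 4.62.
Under uncorrelated errors the observed covariances equal the true-score covariances, so only the own-variance terms attenuate.
True-score variance = [0.89 + 0.80 + 0.59] + 1.62 = 2.28 + 1.62 = 3.9.
Reliability = 3.9 / 4.62 = 0.844.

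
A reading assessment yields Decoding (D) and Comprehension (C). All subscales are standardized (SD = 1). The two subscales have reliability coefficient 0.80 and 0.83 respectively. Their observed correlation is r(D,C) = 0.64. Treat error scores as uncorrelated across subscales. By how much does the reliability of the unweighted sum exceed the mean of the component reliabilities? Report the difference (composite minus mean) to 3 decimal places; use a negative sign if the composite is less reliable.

Var(sum) = 2 + 1.28 = 3.28; true-score variance = 1.63 + 1.28 = 2.91; composite reliability = 0.8872.
Mean component reliability = 0.8150.
Difference = 0.8872 − 0.8150 = 0.072.

0.072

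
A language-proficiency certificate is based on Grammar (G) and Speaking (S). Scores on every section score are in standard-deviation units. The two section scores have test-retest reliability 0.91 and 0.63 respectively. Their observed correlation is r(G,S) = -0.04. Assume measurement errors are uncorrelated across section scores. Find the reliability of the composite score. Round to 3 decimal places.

Var(G+S) = 2 + 2·[(-0.04)] = 2 − 0.08 = 1.92.
With uncorrelated errors the cross-covariances are all true-score covariance, so they carry over unchanged; only the diagonal terms shrink to ρᵢσᵢ².
True-score variance = [0.91 + 0.63] − 0.08 = 1.54 − 0.08 = 1.46.
Reliability = 1.46 / 1.92 = 0.760.

0.760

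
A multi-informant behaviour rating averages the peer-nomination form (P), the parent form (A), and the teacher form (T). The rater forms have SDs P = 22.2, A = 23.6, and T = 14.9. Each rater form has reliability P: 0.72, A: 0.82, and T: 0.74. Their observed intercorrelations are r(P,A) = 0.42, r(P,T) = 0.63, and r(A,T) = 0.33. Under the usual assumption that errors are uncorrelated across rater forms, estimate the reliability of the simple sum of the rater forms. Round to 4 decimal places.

Var(P+A+T) = 22.2² + 23.6² + 14.9² + 2·[22.2·23.6·0.42 + 22.2·14.9·0.63 + 23.6·14.9·0.33] = 1271.81 + 1088.96 = 2360.77.
Because errors are independent across components, Cov(Tᵢ,Tⱼ) = Cov(Xᵢ,Xⱼ); the off-diagonal part of the true-score variance is the same as above.
True-score variance = [22.2²·0.72 + 23.6²·0.82 + 14.9²·0.74] + 1088.96 = 975.839 + 1088.96 = 2064.8.
Reliability = 2064.8 / 2360.77 = 0.8746.

0.8746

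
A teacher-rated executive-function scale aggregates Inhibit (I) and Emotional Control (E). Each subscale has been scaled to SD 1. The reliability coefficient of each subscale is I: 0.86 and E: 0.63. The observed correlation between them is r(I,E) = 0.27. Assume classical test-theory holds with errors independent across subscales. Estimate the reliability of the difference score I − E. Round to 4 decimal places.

0.6507

Var(I−E) = 1 + 1 − 2·0.27 = 2 − 0.54 = 1.46.
With uncorrelated errors the cross-covariances are all true-score covariance, so they carry over unchanged; only the diagonal terms shrink to ρᵢσᵢ².
True-score variance = [0.86 + 0.63] − 0.54 = 1.49 − 0.54 = 0.95.
Reliability = 0.95 / 1.46 = 0.6507.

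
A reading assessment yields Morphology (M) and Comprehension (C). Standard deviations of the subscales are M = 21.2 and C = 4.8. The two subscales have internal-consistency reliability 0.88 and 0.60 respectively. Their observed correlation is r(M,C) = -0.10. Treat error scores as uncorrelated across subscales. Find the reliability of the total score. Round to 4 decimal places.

Var(M+C) = 21.2² + 4.8² + 2·[21.2·4.8·(-0.10)] = 472.48 − 20.352 = 452.128.
With uncorrelated errors the cross-covariances are all true-score covariance, so they carry over unchanged; only the diagonal terms shrink to ρᵢσᵢ².
True-score variance = [21.2²·0.88 + 4.8²·0.60] − 20.352 = 409.331 − 20.352 = 388.979.
Reliability = 388.979 / 452.128 = 0.8603.

0.8603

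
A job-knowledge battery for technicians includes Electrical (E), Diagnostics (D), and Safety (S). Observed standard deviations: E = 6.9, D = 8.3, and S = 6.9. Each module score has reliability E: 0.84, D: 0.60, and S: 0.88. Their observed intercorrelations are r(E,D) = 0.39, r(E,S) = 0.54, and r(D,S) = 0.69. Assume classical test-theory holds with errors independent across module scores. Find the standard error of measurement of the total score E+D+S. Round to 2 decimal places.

Var(total) = 164.11 + 175.122 = 339.232.
True-score variance = 123.223 + 175.122 = 298.345, so reliability = 0.8795.
Error variance = 339.232 − 298.345 = 40.8868; SEM = √40.8868 = 6.39.

6.39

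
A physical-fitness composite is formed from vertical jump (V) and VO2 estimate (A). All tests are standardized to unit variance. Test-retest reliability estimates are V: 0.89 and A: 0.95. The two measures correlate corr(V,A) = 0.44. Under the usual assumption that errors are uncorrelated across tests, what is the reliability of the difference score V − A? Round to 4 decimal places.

0.8571

Var(V−A) = 1 + 1 − 2·0.44 = 2 − 0.88 = 1.12.
With uncorrelated errors the cross-covariances are all true-score covariance, so they carry over unchanged; only the diagonal terms shrink to ρᵢσᵢ².
True-score variance = [0.89 + 0.95] − 0.88 = 1.84 − 0.88 = 0.96.
Reliability = 0.96 / 1.12 = 0.8571.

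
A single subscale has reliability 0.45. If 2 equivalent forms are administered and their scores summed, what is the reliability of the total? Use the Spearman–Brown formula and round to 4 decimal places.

ρ_k = kρ / (1 + (k−1)ρ) = 2·0.45 / (1 + 1·0.45) = 0.900 / 1.450 = 0.6207.

0.6207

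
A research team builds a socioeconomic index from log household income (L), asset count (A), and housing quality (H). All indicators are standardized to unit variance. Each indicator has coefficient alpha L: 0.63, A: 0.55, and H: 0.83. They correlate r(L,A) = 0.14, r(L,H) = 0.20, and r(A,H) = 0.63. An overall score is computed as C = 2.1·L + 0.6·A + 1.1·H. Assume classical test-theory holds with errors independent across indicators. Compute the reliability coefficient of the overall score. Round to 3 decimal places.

0.753

Var(C) = 2.1² + 0.6² + 1.1² + 2·[1.26·0.14 + 2.31·0.20 + 0.66·0.63] = 5.98 + 2.1084 = 8.0884.
Because errors are independent across components, Cov(Tᵢ,Tⱼ) = Cov(Xᵢ,Xⱼ); the off-diagonal part of the true-score variance is the same as above.
True-score variance = [2.1²·0.63 + 0.6²·0.55 + 1.1²·0.83] + 2.1084 = 3.9806 + 2.1084 = 6.089.
Reliability = 6.089 / 8.0884 = 0.753.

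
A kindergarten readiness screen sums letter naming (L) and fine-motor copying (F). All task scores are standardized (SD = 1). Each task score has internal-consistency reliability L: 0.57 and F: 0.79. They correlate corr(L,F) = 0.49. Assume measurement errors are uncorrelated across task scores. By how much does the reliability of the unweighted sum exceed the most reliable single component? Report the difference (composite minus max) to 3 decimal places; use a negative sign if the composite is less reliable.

Var(sum) = 2 + 0.98 = 2.98; true-score variance = 1.36 + 0.98 = 2.34; composite reliability = 0.7852.
Max component reliability = 0.7900.
Difference = 0.7852 − 0.7900 = -0.005.

-0.005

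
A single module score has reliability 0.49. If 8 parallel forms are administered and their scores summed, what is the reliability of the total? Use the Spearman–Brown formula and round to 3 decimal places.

ρ_k = kρ / (1 + (k−1)ρ) = 8·0.49 / (1 + 7·0.49) = 3.920 / 4.430 = 0.885.

0.885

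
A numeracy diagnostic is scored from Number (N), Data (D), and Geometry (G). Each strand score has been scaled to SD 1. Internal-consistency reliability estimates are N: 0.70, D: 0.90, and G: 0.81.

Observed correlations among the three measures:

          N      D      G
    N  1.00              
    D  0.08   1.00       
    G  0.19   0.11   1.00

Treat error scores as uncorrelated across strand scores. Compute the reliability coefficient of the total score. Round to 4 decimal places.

Var(N+D+G) = 3 + 2·[0.08 + 0.19 + 0.11] = 3 + 0.76 = 3.76.
With uncorrelated errors the cross-covariances are all true-score covariance, so they carry over unchanged; only the diagonal terms shrink to ρᵢσᵢ².
True-score variance = [0.70 + 0.90 + 0.81] + 0.76 = 2.41 + 0.76 = 3.17.
Reliability = 3.17 / 3.76 = 0.8431.

0.8431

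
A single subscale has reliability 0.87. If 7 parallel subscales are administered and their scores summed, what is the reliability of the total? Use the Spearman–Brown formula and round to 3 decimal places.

0.979

ρ_k = kρ / (1 + (k−1)ρ) = 7·0.87 / (1 + 6·0.87) = 6.090 / 6.220 = 0.979.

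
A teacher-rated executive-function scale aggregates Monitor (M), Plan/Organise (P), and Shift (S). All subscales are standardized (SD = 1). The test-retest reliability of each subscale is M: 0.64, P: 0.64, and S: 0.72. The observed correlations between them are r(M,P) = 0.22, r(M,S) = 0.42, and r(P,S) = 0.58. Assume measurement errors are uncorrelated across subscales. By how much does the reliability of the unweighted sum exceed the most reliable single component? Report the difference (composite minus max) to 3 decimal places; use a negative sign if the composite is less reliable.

0.096

Var(sum) = 3 + 2.44 = 5.44; true-score variance = 2 + 2.44 = 4.44; composite reliability = 0.8162.
Max component reliability = 0.7200.
Difference = 0.8162 − 0.7200 = 0.096.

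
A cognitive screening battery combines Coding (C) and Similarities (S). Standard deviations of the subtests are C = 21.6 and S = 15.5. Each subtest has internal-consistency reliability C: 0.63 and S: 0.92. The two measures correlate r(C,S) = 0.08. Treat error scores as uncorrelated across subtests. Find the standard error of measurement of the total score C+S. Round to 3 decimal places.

13.851

Var(total) = 706.81 + 53.568 = 760.378.
True-score variance = 514.963 + 53.568 = 568.531, so reliability = 0.7477.
Error variance = 760.378 − 568.531 = 191.847; SEM = √191.847 = 13.851.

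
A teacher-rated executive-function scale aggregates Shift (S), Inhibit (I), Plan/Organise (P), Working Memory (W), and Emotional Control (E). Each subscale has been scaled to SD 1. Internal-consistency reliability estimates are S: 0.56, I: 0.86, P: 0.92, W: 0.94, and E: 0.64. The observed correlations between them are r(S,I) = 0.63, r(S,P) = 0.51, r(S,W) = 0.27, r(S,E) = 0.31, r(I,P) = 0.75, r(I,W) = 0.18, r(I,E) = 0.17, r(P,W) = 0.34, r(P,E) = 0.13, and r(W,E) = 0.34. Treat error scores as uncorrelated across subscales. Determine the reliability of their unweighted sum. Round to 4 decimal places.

Var(S+I+P+W+E) = 5 + 2·[0.63 + 0.51 + 0.27 + 0.31 + 0.75 + 0.18 + 0.17 + 0.34 + 0.13 + 0.34] = 5 + 7.26 = 12.26.
With uncorrelated errors the cross-covariances are all true-score covariance, so they carry over unchanged; only the diagonal terms shrink to ρᵢσᵢ².
True-score variance = [0.56 + 0.86 + 0.92 + 0.94 + 0.64] + 7.26 = 3.92 + 7.26 = 11.18.
Reliability = 11.18 / 12.26 = 0.9119.

0.9119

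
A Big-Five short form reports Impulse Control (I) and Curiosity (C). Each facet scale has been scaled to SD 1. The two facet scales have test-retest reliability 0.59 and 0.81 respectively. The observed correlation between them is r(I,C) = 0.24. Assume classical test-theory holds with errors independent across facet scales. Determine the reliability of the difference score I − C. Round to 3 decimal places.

0.605

Var(I−C) = 1 + 1 − 2·0.24 = 2 − 0.48 = 1.52.
Under uncorrelated errors the observed covariances equal the true-score covariances, so only the own-variance terms attenuate.
True-score variance = [0.59 + 0.81] − 0.48 = 1.4 − 0.48 = 0.92.
Reliability = 0.92 / 1.52 = 0.605.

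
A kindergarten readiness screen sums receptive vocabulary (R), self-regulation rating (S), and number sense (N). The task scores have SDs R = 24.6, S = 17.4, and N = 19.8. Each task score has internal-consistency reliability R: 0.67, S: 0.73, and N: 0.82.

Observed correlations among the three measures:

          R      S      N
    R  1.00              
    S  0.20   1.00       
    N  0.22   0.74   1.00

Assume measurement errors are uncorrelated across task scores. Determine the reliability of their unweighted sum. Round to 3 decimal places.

0.840

Var(R+S+N) = 24.6² + 17.4² + 19.8² + 2·[24.6·17.4·0.20 + 24.6·19.8·0.22 + 17.4·19.8·0.74] = 1299.96 + 895.421 = 2195.38.
Under uncorrelated errors the observed covariances equal the true-score covariances, so only the own-variance terms attenuate.
True-score variance = [24.6²·0.67 + 17.4²·0.73 + 19.8²·0.82] + 895.421 = 947.945 + 895.421 = 1843.37.
Reliability = 1843.37 / 2195.38 = 0.840.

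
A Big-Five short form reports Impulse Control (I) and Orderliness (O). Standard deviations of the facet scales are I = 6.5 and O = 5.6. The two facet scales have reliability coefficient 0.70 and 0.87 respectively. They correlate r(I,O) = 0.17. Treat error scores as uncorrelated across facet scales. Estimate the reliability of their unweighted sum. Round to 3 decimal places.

0.805

Var(I+O) = 6.5² + 5.6² + 2·[6.5·5.6·0.17] = 73.61 + 12.376 = 85.986.
Because errors are independent across components, Cov(Tᵢ,Tⱼ) = Cov(Xᵢ,Xⱼ); the off-diagonal part of the true-score variance is the same as above.
True-score variance = [6.5²·0.70 + 5.6²·0.87] + 12.376 = 56.8582 + 12.376 = 69.2342.
Reliability = 69.2342 / 85.986 = 0.805.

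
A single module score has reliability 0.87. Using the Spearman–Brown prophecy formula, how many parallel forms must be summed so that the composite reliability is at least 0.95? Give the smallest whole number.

k ≥ ρ*(1−ρ₁)/(ρ₁(1−ρ*)) = 0.95·0.13 / (0.87·0.05) = 2.839.
Smallest integer k = 3.

3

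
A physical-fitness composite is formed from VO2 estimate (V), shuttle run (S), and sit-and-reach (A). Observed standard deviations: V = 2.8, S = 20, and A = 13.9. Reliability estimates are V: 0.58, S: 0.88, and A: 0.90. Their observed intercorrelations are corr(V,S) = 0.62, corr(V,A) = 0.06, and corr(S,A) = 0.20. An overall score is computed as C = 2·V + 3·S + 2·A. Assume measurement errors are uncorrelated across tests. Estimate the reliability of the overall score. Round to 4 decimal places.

0.9051

Var(C) = 2²·2.8² + 3²·20² + 2²·13.9² + 2·[6·2.8·20·0.62 + 4·2.8·13.9·0.06 + 6·20·13.9·0.20] = 4404.2 + 1102.52 = 5506.72.
Under uncorrelated errors the observed covariances equal the true-score covariances, so only the own-variance terms attenuate.
True-score variance = [2²·2.8²·0.58 + 3²·20²·0.88 + 2²·13.9²·0.90] + 1102.52 = 3881.74 + 1102.52 = 4984.27.
Reliability = 4984.27 / 5506.72 = 0.9051.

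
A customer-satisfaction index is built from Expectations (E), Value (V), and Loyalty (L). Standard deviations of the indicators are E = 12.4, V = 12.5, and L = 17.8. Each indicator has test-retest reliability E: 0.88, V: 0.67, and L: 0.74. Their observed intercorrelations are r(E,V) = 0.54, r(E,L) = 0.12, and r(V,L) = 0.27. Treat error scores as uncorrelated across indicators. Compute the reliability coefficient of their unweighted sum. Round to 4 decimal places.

0.8425

Var(E+V+L) = 12.4² + 12.5² + 17.8² + 2·[12.4·12.5·0.54 + 12.4·17.8·0.12 + 12.5·17.8·0.27] = 626.85 + 340.523 = 967.373.
With uncorrelated errors the cross-covariances are all true-score covariance, so they carry over unchanged; only the diagonal terms shrink to ρᵢσᵢ².
True-score variance = [12.4²·0.88 + 12.5²·0.67 + 17.8²·0.74] + 340.523 = 474.458 + 340.523 = 814.981.
Reliability = 814.981 / 967.373 = 0.8425.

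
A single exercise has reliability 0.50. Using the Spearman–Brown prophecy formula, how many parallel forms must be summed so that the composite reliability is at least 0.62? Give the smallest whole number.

k ≥ ρ*(1−ρ₁)/(ρ₁(1−ρ*)) = 0.62·0.50 / (0.50·0.38) = 1.632.
Smallest integer k = 2.

2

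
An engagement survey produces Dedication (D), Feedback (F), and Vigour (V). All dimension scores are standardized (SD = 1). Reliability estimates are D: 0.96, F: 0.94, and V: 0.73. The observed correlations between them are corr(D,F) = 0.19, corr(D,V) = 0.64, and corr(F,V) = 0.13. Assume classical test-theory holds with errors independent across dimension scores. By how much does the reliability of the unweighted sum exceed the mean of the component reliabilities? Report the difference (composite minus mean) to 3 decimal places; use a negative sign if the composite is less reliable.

0.048

Var(sum) = 3 + 1.92 = 4.92; true-score variance = 2.63 + 1.92 = 4.55; composite reliability = 0.9248.
Mean component reliability = 0.8767.
Difference = 0.9248 − 0.8767 = 0.048.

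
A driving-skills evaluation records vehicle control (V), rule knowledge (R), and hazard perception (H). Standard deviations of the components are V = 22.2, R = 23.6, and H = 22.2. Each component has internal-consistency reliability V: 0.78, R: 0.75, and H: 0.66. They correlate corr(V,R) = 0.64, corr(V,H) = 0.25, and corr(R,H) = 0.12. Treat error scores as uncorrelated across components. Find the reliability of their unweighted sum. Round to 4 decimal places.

Var(V+R+H) = 22.2² + 23.6² + 22.2² + 2·[22.2·23.6·0.64 + 22.2·22.2·0.25 + 23.6·22.2·0.12] = 1542.64 + 1042.78 = 2585.42.
Under uncorrelated errors the observed covariances equal the true-score covariances, so only the own-variance terms attenuate.
True-score variance = [22.2²·0.78 + 23.6²·0.75 + 22.2²·0.66] + 1042.78 = 1127.41 + 1042.78 = 2170.19.
Reliability = 2170.19 / 2585.42 = 0.8394.

0.8394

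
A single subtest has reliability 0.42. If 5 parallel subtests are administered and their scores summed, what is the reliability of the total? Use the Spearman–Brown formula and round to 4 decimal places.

ρ_k = kρ / (1 + (k−1)ρ) = 5·0.42 / (1 + 4·0.42) = 2.100 / 2.680 = 0.7836.

0.7836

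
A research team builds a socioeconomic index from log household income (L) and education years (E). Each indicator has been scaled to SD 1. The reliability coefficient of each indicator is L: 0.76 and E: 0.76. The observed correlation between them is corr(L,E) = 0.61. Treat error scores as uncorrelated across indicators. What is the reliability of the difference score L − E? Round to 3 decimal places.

0.385

Var(L−E) = 1 + 1 − 2·0.61 = 2 − 1.22 = 0.78.
With uncorrelated errors the cross-covariances are all true-score covariance, so they carry over unchanged; only the diagonal terms shrink to ρᵢσᵢ².
True-score variance = [0.76 + 0.76] − 1.22 = 1.52 − 1.22 = 0.3.
Reliability = 0.3 / 0.78 = 0.385.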